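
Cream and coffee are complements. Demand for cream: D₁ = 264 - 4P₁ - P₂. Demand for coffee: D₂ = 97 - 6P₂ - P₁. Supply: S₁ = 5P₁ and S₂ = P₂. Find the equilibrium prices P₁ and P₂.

Market 1: 264 - 4P₁ - P₂ = 5P₁ → 9P₁ + P₂ = 264.
Market 2: 7P₂ + P₁ = 97.
Eliminating P₂: 7×(1) − 1×(2) gives 62P₁ = 1751, so P₁ = 1751/62.
Back-substitute into (2): P₂ = (97 − 1×1751/62) / 7 = 609/62.

P₁ = 1751/62, P₂ = 609/62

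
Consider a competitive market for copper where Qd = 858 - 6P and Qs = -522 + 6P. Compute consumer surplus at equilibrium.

Equilibrium: 858 - 6P = -522 + 6P gives P* = 115, Q* = 168.
Demand choke price (Qd = 0): P = 143.
CS = ½(143 − 115)(168) = 2352.

Consumer surplus = 2352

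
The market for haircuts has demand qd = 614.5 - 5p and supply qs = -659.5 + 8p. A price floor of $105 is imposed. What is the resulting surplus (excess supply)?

Surplus = 91

Equilibrium price would be p* = 98, so the floor at 105 binds.
At p = 105: qd = 89.5, qs = 180.5.
Surplus = 180.5 − 89.5 = 91.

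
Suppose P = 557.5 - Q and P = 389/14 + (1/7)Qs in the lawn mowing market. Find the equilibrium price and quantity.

Set the two price expressions equal: 557.5 - Q = 389/14 + (1/7)Q.
3708/7 = (8/7)Q, so Q* = 463.5.
P* = 557.5 − (1)(463.5) = 94.

P* = 94, Q* = 463.5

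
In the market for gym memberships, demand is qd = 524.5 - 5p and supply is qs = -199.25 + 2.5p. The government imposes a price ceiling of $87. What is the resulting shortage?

Equilibrium price would be p* = 96.5, so the ceiling at 87 binds.
At p = 87: qd = 524.5 − 5(87) = 89.5, qs = -199.25 + 2.5(87) = 18.25.
Shortage = 89.5 − 18.25 = 71.25.

Shortage = 71.25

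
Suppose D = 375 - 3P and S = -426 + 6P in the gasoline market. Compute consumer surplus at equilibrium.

Equilibrium: 375 - 3P = -426 + 6P gives P* = 89, Q* = 108.
Demand choke price (D = 0): P = 125.
CS = ½(125 − 89)(108) = 1944.

Consumer surplus = 1944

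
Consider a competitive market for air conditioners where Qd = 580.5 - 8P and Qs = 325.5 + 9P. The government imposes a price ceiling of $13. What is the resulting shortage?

Equilibrium price would be P* = 15, so the ceiling at 13 binds.
At P = 13: Qd = 580.5 − 8(13) = 476.5, Qs = 325.5 + 9(13) = 442.5.
Shortage = 476.5 − 442.5 = 34.

Shortage = 34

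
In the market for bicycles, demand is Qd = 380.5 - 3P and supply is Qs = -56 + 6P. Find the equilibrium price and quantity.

Set Qd = Qs: 380.5 - 3P = -56 + 6P.
436.5 = 9P, so P* = 48.5.
Q* = 380.5 − 3(48.5) = 235.

P* = 48.5, Q* = 235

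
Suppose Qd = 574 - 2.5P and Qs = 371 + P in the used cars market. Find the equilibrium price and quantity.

Set Qd = Qs: 574 - 2.5P = 371 + P.
203 = 3.5P, so P* = 58.
Q* = 574 − 2.5(58) = 429.

P* = 58, Q* = 429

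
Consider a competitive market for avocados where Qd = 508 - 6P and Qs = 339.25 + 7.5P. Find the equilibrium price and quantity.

Set Qd = Qs: 508 - 6P = 339.25 + 7.5P.
168.75 = 13.5P, so P* = 12.5.
Q* = 508 − 6(12.5) = 433.

P* = 12.5, Q* = 433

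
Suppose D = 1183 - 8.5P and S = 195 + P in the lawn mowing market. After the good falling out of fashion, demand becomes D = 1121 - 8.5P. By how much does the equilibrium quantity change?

ΔQ = -124/19

Original equilibrium: P* = 104, Q* = 299.
New equilibrium: 1121 - 8.5P = 195 + P, so 926 = 9.5P and P' = 1852/19; Q' = 1121 − 8.5(1852/19) = 5557/19.
Change in quantity: 5557/19 − 299 = -124/19.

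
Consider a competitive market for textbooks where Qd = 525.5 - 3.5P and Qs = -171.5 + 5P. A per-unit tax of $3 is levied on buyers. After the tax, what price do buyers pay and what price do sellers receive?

Pre-tax equilibrium: P* = 82, Q* = 238.5.
Tax on buyers shifts demand to Qd = 525.5 − 3.5(P + 3) = 515 - 3.5P.
515 - 3.5P = -171.5 + 5P gives seller price Ps = 1373/17; buyers pay Pb = 1373/17 + 3 = 1424/17.
New quantity: Q = 525.5 − 3.5(1424/17) = 7899/34.

Buyers pay 1424/17, sellers receive 1373/17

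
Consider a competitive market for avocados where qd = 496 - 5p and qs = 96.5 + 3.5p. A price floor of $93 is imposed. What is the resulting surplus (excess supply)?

Equilibrium price would be p* = 47, so the floor at 93 binds.
At p = 93: qd = 31, qs = 422.
Surplus = 422 − 31 = 391.

Surplus = 391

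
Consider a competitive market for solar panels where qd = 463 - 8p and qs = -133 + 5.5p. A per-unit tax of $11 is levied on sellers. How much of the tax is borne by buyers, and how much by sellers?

Buyers bear 121/27, sellers bear 176/27

Pre-tax equilibrium: p* = 1192/27, q* = 2965/27.
Tax on sellers shifts supply to qs = -133 + 5.5(p − 11) = -193.5 + 5.5p.
463 - 8p = -193.5 + 5.5p gives buyer price pb = 1313/27; sellers receive ps = 1313/27 − 11 = 1016/27.
New quantity: q = 463 − 8(1313/27) = 1997/27.
Buyer burden = 1313/27 − 1192/27 = 121/27; seller burden = 1192/27 − 1016/27 = 176/27.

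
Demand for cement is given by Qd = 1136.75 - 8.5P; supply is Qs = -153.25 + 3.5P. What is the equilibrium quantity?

Set Qd = Qs: 1136.75 - 8.5P = -153.25 + 3.5P.
1290 = 12P, so P* = 107.5.
Q* = 1136.75 − 8.5(107.5) = 223.

Q* = 223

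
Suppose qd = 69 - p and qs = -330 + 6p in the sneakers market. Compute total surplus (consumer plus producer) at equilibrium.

Total surplus = 84

Equilibrium: 69 - p = -330 + 6p gives p* = 57, q* = 12.
Demand choke price: p = 69; supply starts at p = 55.
CS = ½(69 − 57)(12) = 72; PS = ½(57 − 55)(12) = 12.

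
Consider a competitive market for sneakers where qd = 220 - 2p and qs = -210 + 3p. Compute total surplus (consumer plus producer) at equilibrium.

Total surplus = 960

Equilibrium: 220 - 2p = -210 + 3p gives p* = 86, q* = 48.
Demand choke price: p = 110; supply starts at p = 70.
CS = ½(110 − 86)(48) = 576; PS = ½(86 − 70)(48) = 384.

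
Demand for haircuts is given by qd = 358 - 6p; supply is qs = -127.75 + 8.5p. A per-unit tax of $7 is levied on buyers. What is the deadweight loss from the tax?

Pre-tax equilibrium: p* = 33.5, q* = 157.
Tax on buyers shifts demand to qd = 358 − 6(p + 7) = 316 - 6p.
316 - 6p = -127.75 + 8.5p gives seller price ps = 1775/58; buyers pay pb = 1775/58 + 7 = 2181/58.
New quantity: q = 358 − 6(2181/58) = 3839/29.
DWL = ½ × 7 × (157 − 3839/29) = 2499/29.

Deadweight loss = 2499/29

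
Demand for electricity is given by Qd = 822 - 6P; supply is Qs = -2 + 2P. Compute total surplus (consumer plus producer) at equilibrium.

Total surplus = 13872

Equilibrium: 822 - 6P = -2 + 2P gives P* = 103, Q* = 204.
Demand choke price: P = 137; supply starts at P = 1.
CS = ½(137 − 103)(204) = 3468; PS = ½(103 − 1)(204) = 10404.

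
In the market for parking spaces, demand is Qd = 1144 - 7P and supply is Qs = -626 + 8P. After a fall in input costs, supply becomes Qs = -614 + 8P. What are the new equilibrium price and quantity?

P' = 117.2, Q' = 323.6

Original equilibrium: P* = 118, Q* = 318.
New equilibrium: 1144 - 7P = -614 + 8P, so 1758 = 15P and P' = 117.2; Q' = 1144 − 7(117.2) = 323.6.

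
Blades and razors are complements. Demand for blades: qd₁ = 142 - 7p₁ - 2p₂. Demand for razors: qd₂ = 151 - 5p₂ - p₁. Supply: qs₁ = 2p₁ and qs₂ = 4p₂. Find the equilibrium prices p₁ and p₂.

Market 1: 142 - 7p₁ - 2p₂ = 2p₁ → 9p₁ + 2p₂ = 142.
Market 2: 9p₂ + p₁ = 151.
Eliminating p₂: 9×(1) − 2×(2) gives 79p₁ = 976, so p₁ = 976/79.
Back-substitute into (2): p₂ = (151 − 1×976/79) / 9 = 1217/79.

p₁ = 976/79, p₂ = 1217/79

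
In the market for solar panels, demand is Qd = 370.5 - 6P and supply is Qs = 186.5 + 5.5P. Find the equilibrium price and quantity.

P* = 16, Q* = 274.5

Set Qd = Qs: 370.5 - 6P = 186.5 + 5.5P.
184 = 11.5P, so P* = 16.
Q* = 370.5 − 6(16) = 274.5.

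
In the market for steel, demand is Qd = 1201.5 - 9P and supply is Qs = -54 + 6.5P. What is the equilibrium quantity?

Q* = 472.5

Set Qd = Qs: 1201.5 - 9P = -54 + 6.5P.
1255.5 = 15.5P, so P* = 81.
Q* = 1201.5 − 9(81) = 472.5.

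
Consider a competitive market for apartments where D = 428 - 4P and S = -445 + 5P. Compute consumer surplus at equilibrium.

Consumer surplus = 200

Equilibrium: 428 - 4P = -445 + 5P gives P* = 97, Q* = 40.
Demand choke price (D = 0): P = 107.
CS = ½(107 − 97)(40) = 200.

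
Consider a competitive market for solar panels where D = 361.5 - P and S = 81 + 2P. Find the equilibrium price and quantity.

Set D = S: 361.5 - P = 81 + 2P.
280.5 = 3P, so P* = 93.5.
Q* = 361.5 − 1(93.5) = 268.

P* = 93.5, Q* = 268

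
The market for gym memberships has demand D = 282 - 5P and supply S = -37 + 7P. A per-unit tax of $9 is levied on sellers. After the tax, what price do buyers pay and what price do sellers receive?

Buyers pay 191/6, sellers receive 137/6

Pre-tax equilibrium: P* = 319/12, Q* = 1789/12.
Tax on sellers shifts supply to S = -37 + 7(P − 9) = -100 + 7P.
282 - 5P = -100 + 7P gives buyer price Pb = 191/6; sellers receive Ps = 191/6 − 9 = 137/6.
New quantity: Q = 282 − 5(191/6) = 737/6.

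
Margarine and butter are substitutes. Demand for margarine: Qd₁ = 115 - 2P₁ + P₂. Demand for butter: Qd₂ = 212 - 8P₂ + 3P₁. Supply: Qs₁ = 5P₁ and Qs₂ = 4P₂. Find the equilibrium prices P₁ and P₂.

P₁ = 1592/81, P₂ = 1829/81

Market 1: 115 - 2P₁ + P₂ = 5P₁ → 7P₁ - P₂ = 115.
Market 2: 12P₂ - 3P₁ = 212.
Eliminating P₂: 12×(1) + 1×(2) gives 81P₁ = 1592, so P₁ = 1592/81.
Back-substitute into (2): P₂ = (212 + 3×1592/81) / 12 = 1829/81.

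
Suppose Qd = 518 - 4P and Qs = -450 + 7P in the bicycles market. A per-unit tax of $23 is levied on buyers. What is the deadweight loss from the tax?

Deadweight loss = 7406/11

Pre-tax equilibrium: P* = 88, Q* = 166.
Tax on buyers shifts demand to Qd = 518 − 4(P + 23) = 426 - 4P.
426 - 4P = -450 + 7P gives seller price Ps = 876/11; buyers pay Pb = 876/11 + 23 = 1129/11.
New quantity: Q = 518 − 4(1129/11) = 1182/11.
DWL = ½ × 23 × (166 − 1182/11) = 7406/11.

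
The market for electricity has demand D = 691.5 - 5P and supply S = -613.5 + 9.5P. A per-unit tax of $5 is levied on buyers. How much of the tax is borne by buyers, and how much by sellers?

Pre-tax equilibrium: P* = 90, Q* = 241.5.
Tax on buyers shifts demand to D = 691.5 − 5(P + 5) = 666.5 - 5P.
666.5 - 5P = -613.5 + 9.5P gives seller price Ps = 2560/29; buyers pay Pb = 2560/29 + 5 = 2705/29.
New quantity: Q = 691.5 − 5(2705/29) = 13057/58.
Buyer burden = 2705/29 − 90 = 95/29; seller burden = 90 − 2560/29 = 50/29.

Buyers bear 95/29, sellers bear 50/29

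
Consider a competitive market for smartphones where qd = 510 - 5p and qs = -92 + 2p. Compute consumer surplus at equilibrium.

Consumer surplus = 640

Equilibrium: 510 - 5p = -92 + 2p gives p* = 86, q* = 80.
Demand choke price (qd = 0): p = 102.
CS = ½(102 − 86)(80) = 640.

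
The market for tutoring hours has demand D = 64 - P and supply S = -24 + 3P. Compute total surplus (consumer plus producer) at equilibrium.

Equilibrium: 64 - P = -24 + 3P gives P* = 22, Q* = 42.
Demand choke price: P = 64; supply starts at P = 8.
CS = ½(64 − 22)(42) = 882; PS = ½(22 − 8)(42) = 294.

Total surplus = 1176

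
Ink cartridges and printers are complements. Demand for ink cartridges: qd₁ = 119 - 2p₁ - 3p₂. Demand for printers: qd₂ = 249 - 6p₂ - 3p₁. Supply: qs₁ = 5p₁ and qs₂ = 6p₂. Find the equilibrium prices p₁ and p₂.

Market 1: 119 - 2p₁ - 3p₂ = 5p₁ → 7p₁ + 3p₂ = 119.
Market 2: 12p₂ + 3p₁ = 249.
Eliminating p₂: 12×(1) − 3×(2) gives 75p₁ = 681, so p₁ = 9.08.
Back-substitute into (2): p₂ = (249 − 3×9.08) / 12 = 18.48.

p₁ = 9.08, p₂ = 18.48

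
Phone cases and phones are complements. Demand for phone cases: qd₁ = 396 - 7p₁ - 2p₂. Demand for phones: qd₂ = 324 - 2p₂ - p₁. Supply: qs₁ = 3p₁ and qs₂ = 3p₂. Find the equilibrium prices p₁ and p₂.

Market 1: 396 - 7p₁ - 2p₂ = 3p₁ → 10p₁ + 2p₂ = 396.
Market 2: 5p₂ + p₁ = 324.
Eliminating p₂: 5×(1) − 2×(2) gives 48p₁ = 1332, so p₁ = 27.75.
Back-substitute into (2): p₂ = (324 − 1×27.75) / 5 = 59.25.

p₁ = 27.75, p₂ = 59.25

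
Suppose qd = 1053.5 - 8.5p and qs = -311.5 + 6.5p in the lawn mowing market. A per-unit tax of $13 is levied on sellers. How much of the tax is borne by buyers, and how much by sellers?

Buyers bear 169/30, sellers bear 221/30

Pre-tax equilibrium: p* = 91, q* = 280.
Tax on sellers shifts supply to qs = -311.5 + 6.5(p − 13) = -396 + 6.5p.
1053.5 - 8.5p = -396 + 6.5p gives buyer price pb = 2899/30; sellers receive ps = 2899/30 − 13 = 2509/30.
New quantity: q = 1053.5 − 8.5(2899/30) = 13927/60.
Buyer burden = 2899/30 − 91 = 169/30; seller burden = 91 − 2509/30 = 221/30.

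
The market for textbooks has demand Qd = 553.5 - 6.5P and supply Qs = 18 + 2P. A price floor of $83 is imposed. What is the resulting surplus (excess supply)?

Surplus = 170

Equilibrium price would be P* = 63, so the floor at 83 binds.
At P = 83: Qd = 14, Qs = 184.
Surplus = 184 − 14 = 170.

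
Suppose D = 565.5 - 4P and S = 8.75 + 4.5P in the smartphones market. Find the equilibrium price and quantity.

P* = 65.5, Q* = 303.5

Set D = S: 565.5 - 4P = 8.75 + 4.5P.
556.75 = 8.5P, so P* = 65.5.
Q* = 565.5 − 4(65.5) = 303.5.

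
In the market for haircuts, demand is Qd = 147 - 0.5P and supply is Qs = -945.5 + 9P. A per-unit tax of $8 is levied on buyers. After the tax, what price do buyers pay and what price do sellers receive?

Buyers pay 2329/19, sellers receive 2177/19

Pre-tax equilibrium: P* = 115, Q* = 89.5.
Tax on buyers shifts demand to Qd = 147 − 0.5(P + 8) = 143 - 0.5P.
143 - 0.5P = -945.5 + 9P gives seller price Ps = 2177/19; buyers pay Pb = 2177/19 + 8 = 2329/19.
New quantity: Q = 147 − 0.5(2329/19) = 3257/38.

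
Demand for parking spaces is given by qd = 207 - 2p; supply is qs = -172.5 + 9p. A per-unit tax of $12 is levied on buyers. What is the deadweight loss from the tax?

Pre-tax equilibrium: p* = 34.5, q* = 138.
Tax on buyers shifts demand to qd = 207 − 2(p + 12) = 183 - 2p.
183 - 2p = -172.5 + 9p gives seller price ps = 711/22; buyers pay pb = 711/22 + 12 = 975/22.
New quantity: q = 207 − 2(975/22) = 1302/11.
DWL = ½ × 12 × (138 − 1302/11) = 1296/11.

Deadweight loss = 1296/11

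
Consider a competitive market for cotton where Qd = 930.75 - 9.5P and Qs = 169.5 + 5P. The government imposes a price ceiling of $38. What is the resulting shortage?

Shortage = 210.25

Equilibrium price would be P* = 52.5, so the ceiling at 38 binds.
At P = 38: Qd = 930.75 − 9.5(38) = 569.75, Qs = 169.5 + 5(38) = 359.5.
Shortage = 569.75 − 359.5 = 210.25.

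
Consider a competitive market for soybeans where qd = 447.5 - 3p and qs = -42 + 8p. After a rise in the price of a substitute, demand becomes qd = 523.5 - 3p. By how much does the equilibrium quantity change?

Δq = 608/11

Original equilibrium: p* = 44.5, q* = 314.
New equilibrium: 523.5 - 3p = -42 + 8p, so 565.5 = 11p and p' = 1131/22; q' = 523.5 − 3(1131/22) = 4062/11.
Change in quantity: 4062/11 − 314 = 608/11.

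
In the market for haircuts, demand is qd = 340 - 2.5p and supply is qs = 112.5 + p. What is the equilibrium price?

p* = 65

Set qd = qs: 340 - 2.5p = 112.5 + p.
227.5 = 3.5p, so p* = 65.
q* = 340 − 2.5(65) = 177.5.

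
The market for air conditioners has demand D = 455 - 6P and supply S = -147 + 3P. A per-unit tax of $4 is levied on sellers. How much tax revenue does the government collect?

Tax revenue = 548/3

Pre-tax equilibrium: P* = 602/9, Q* = 161/3.
Tax on sellers shifts supply to S = -147 + 3(P − 4) = -159 + 3P.
455 - 6P = -159 + 3P gives buyer price Pb = 614/9; sellers receive Ps = 614/9 − 4 = 578/9.
New quantity: Q = 455 − 6(614/9) = 137/3.
Revenue = 4 × 137/3 = 548/3.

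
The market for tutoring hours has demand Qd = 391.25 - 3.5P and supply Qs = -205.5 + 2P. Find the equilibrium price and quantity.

Set Qd = Qs: 391.25 - 3.5P = -205.5 + 2P.
596.75 = 5.5P, so P* = 108.5.
Q* = 391.25 − 3.5(108.5) = 11.5.

P* = 108.5, Q* = 11.5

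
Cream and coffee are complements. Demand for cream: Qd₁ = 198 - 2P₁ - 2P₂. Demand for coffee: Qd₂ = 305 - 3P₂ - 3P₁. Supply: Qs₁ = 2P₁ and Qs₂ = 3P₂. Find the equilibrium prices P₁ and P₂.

Market 1: 198 - 2P₁ - 2P₂ = 2P₁ → 4P₁ + 2P₂ = 198.
Market 2: 6P₂ + 3P₁ = 305.
Eliminating P₂: 6×(1) − 2×(2) gives 18P₁ = 578, so P₁ = 289/9.
Back-substitute into (2): P₂ = (305 − 3×289/9) / 6 = 313/9.

P₁ = 289/9, P₂ = 313/9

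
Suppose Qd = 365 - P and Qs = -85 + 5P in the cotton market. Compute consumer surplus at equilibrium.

Consumer surplus = 42050

Equilibrium: 365 - P = -85 + 5P gives P* = 75, Q* = 290.
Demand choke price (Qd = 0): P = 365.
CS = ½(365 − 75)(290) = 42050.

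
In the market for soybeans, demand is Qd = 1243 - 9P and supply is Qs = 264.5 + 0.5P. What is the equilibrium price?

P* = 103

Set Qd = Qs: 1243 - 9P = 264.5 + 0.5P.
978.5 = 9.5P, so P* = 103.
Q* = 1243 − 9(103) = 316.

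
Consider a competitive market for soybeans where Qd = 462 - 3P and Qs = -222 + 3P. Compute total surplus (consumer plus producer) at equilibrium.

Equilibrium: 462 - 3P = -222 + 3P gives P* = 114, Q* = 120.
Demand choke price: P = 154; supply starts at P = 74.
CS = ½(154 − 114)(120) = 2400; PS = ½(114 − 74)(120) = 2400.

Total surplus = 4800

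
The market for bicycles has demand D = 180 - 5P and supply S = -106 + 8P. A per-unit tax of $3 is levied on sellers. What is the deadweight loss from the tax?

Deadweight loss = 180/13

Pre-tax equilibrium: P* = 22, Q* = 70.
Tax on sellers shifts supply to S = -106 + 8(P − 3) = -130 + 8P.
180 - 5P = -130 + 8P gives buyer price Pb = 310/13; sellers receive Ps = 310/13 − 3 = 271/13.
New quantity: Q = 180 − 5(310/13) = 790/13.
DWL = ½ × 3 × (70 − 790/13) = 180/13.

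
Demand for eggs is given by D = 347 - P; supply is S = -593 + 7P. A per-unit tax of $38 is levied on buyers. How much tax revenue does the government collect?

Pre-tax equilibrium: P* = 117.5, Q* = 229.5.
Tax on buyers shifts demand to D = 347 − 1(P + 38) = 309 - P.
309 - P = -593 + 7P gives seller price Ps = 112.75; buyers pay Pb = 112.75 + 38 = 150.75.
New quantity: Q = 347 − 1(150.75) = 196.25.
Revenue = 38 × 196.25 = 7457.5.

Tax revenue = 7457.5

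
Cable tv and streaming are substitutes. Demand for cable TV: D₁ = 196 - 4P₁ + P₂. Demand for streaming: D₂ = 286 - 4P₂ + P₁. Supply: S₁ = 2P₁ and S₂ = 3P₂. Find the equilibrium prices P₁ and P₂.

P₁ = 1658/41, P₂ = 1912/41

Market 1: 196 - 4P₁ + P₂ = 2P₁ → 6P₁ - P₂ = 196.
Market 2: 7P₂ - P₁ = 286.
Eliminating P₂: 7×(1) + 1×(2) gives 41P₁ = 1658, so P₁ = 1658/41.
Back-substitute into (2): P₂ = (286 + 1×1658/41) / 7 = 1912/41.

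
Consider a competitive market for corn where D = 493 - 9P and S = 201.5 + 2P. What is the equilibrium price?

P* = 26.5

Set D = S: 493 - 9P = 201.5 + 2P.
291.5 = 11P, so P* = 26.5.
Q* = 493 − 9(26.5) = 254.5.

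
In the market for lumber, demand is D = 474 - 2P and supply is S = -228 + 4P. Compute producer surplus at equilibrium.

Producer surplus = 7200

Equilibrium: 474 - 2P = -228 + 4P gives P* = 117, Q* = 240.
Supply starts at P = 57 (where S = 0).
PS = ½(117 − 57)(240) = 7200.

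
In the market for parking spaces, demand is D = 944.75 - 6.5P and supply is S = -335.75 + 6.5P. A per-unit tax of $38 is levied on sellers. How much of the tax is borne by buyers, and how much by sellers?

Pre-tax equilibrium: P* = 98.5, Q* = 304.5.
Tax on sellers shifts supply to S = -335.75 + 6.5(P − 38) = -582.75 + 6.5P.
944.75 - 6.5P = -582.75 + 6.5P gives buyer price Pb = 117.5; sellers receive Ps = 117.5 − 38 = 79.5.
New quantity: Q = 944.75 − 6.5(117.5) = 181.
Buyer burden = 117.5 − 98.5 = 19; seller burden = 98.5 − 79.5 = 19.

Buyers bear $19, sellers bear $19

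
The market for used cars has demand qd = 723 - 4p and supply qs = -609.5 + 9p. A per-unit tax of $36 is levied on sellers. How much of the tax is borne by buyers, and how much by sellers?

Pre-tax equilibrium: p* = 102.5, q* = 313.
Tax on sellers shifts supply to qs = -609.5 + 9(p − 36) = -933.5 + 9p.
723 - 4p = -933.5 + 9p gives buyer price pb = 3313/26; sellers receive ps = 3313/26 − 36 = 2377/26.
New quantity: q = 723 − 4(3313/26) = 2773/13.
Buyer burden = 3313/26 − 102.5 = 324/13; seller burden = 102.5 − 2377/26 = 144/13.

Buyers bear 324/13, sellers bear 144/13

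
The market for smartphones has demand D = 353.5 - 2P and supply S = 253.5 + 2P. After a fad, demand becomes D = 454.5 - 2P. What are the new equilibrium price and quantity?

P' = 50.25, Q' = 354

Original equilibrium: P* = 25, Q* = 303.5.
New equilibrium: 454.5 - 2P = 253.5 + 2P, so 201 = 4P and P' = 50.25; Q' = 454.5 − 2(50.25) = 354.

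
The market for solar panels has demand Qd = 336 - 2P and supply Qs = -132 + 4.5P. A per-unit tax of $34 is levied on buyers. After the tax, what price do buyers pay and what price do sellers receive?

Pre-tax equilibrium: P* = 72, Q* = 192.
Tax on buyers shifts demand to Qd = 336 − 2(P + 34) = 268 - 2P.
268 - 2P = -132 + 4.5P gives seller price Ps = 800/13; buyers pay Pb = 800/13 + 34 = 1242/13.
New quantity: Q = 336 − 2(1242/13) = 1884/13.

Buyers pay 1242/13, sellers receive 800/13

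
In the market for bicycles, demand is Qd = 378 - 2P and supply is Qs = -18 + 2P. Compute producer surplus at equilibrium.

Producer surplus = 8100

Equilibrium: 378 - 2P = -18 + 2P gives P* = 99, Q* = 180.
Supply starts at P = 9 (where Qs = 0).
PS = ½(99 − 9)(180) = 8100.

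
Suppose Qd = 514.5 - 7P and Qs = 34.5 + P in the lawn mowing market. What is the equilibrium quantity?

Set Qd = Qs: 514.5 - 7P = 34.5 + P.
480 = 8P, so P* = 60.
Q* = 514.5 − 7(60) = 94.5.

Q* = 94.5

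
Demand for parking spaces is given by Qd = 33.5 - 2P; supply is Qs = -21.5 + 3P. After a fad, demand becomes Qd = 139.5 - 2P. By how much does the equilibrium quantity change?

ΔQ = 63.6

Original equilibrium: P* = 11, Q* = 11.5.
New equilibrium: 139.5 - 2P = -21.5 + 3P, so 161 = 5P and P' = 32.2; Q' = 139.5 − 2(32.2) = 75.1.
Change in quantity: 75.1 − 11.5 = 63.6.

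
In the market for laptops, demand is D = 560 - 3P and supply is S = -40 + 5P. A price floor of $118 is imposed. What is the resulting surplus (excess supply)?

Surplus = 344

Equilibrium price would be P* = 75, so the floor at 118 binds.
At P = 118: D = 206, S = 550.
Surplus = 550 − 206 = 344.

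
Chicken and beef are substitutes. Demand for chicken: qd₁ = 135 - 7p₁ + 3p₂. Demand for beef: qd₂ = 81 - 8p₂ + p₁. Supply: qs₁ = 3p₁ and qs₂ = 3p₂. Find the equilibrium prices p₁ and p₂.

p₁ = 1728/107, p₂ = 945/107

Market 1: 135 - 7p₁ + 3p₂ = 3p₁ → 10p₁ - 3p₂ = 135.
Market 2: 11p₂ - p₁ = 81.
Eliminating p₂: 11×(1) + 3×(2) gives 107p₁ = 1728, so p₁ = 1728/107.
Back-substitute into (2): p₂ = (81 + 1×1728/107) / 11 = 945/107.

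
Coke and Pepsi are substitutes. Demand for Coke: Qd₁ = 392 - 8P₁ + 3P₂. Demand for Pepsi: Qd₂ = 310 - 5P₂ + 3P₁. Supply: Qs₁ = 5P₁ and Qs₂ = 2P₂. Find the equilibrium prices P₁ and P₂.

P₁ = 1837/41, P₂ = 2603/41

Market 1: 392 - 8P₁ + 3P₂ = 5P₁ → 13P₁ - 3P₂ = 392.
Market 2: 7P₂ - 3P₁ = 310.
Eliminating P₂: 7×(1) + 3×(2) gives 82P₁ = 3674, so P₁ = 1837/41.
Back-substitute into (2): P₂ = (310 + 3×1837/41) / 7 = 2603/41.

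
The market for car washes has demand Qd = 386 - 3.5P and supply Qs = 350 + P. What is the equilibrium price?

P* = 8

Set Qd = Qs: 386 - 3.5P = 350 + P.
36 = 4.5P, so P* = 8.
Q* = 386 − 3.5(8) = 358.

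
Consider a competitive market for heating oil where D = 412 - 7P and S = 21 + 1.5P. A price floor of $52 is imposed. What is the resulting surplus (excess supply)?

Equilibrium price would be P* = 46, so the floor at 52 binds.
At P = 52: D = 48, S = 99.
Surplus = 99 − 48 = 51.

Surplus = 51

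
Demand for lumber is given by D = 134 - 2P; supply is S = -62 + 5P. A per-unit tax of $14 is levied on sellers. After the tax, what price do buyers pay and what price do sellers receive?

Buyers pay $38, sellers receive $24

Pre-tax equilibrium: P* = 28, Q* = 78.
Tax on sellers shifts supply to S = -62 + 5(P − 14) = -132 + 5P.
134 - 2P = -132 + 5P gives buyer price Pb = 38; sellers receive Ps = 38 − 14 = 24.
New quantity: Q = 134 − 2(38) = 58.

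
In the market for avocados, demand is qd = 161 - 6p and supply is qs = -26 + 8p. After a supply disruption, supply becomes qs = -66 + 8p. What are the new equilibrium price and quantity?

Original equilibrium: p* = 187/14, q* = 566/7.
New equilibrium: 161 - 6p = -66 + 8p, so 227 = 14p and p' = 227/14; q' = 161 − 6(227/14) = 446/7.

p' = 227/14, q' = 446/7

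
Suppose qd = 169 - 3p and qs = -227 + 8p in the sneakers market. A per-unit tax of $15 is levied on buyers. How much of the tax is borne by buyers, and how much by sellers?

Pre-tax equilibrium: p* = 36, q* = 61.
Tax on buyers shifts demand to qd = 169 − 3(p + 15) = 124 - 3p.
124 - 3p = -227 + 8p gives seller price ps = 351/11; buyers pay pb = 351/11 + 15 = 516/11.
New quantity: q = 169 − 3(516/11) = 311/11.
Buyer burden = 516/11 − 36 = 120/11; seller burden = 36 − 351/11 = 45/11.

Buyers bear 120/11, sellers bear 45/11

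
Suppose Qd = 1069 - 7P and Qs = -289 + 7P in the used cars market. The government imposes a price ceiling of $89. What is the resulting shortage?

Equilibrium price would be P* = 97, so the ceiling at 89 binds.
At P = 89: Qd = 1069 − 7(89) = 446, Qs = -289 + 7(89) = 334.
Shortage = 446 − 334 = 112.

Shortage = 112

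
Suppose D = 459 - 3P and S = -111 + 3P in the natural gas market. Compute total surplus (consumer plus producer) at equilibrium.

Total surplus = 10092

Equilibrium: 459 - 3P = -111 + 3P gives P* = 95, Q* = 174.
Demand choke price: P = 153; supply starts at P = 37.
CS = ½(153 − 95)(174) = 5046; PS = ½(95 − 37)(174) = 5046.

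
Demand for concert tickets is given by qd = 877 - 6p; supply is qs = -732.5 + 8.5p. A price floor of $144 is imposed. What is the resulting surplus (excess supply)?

Equilibrium price would be p* = 111, so the floor at 144 binds.
At p = 144: qd = 13, qs = 491.5.
Surplus = 491.5 − 13 = 478.5.

Surplus = 478.5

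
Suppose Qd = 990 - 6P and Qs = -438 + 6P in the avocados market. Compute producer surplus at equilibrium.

Producer surplus = 6348

Equilibrium: 990 - 6P = -438 + 6P gives P* = 119, Q* = 276.
Supply starts at P = 73 (where Qs = 0).
PS = ½(119 − 73)(276) = 6348.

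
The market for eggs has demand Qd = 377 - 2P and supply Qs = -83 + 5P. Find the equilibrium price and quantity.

Set Qd = Qs: 377 - 2P = -83 + 5P.
460 = 7P, so P* = 460/7.
Q* = 377 − 2(460/7) = 1719/7.

P* = 460/7, Q* = 1719/7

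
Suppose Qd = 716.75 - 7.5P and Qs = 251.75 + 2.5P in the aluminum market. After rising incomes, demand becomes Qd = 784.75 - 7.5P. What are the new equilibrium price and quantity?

Original equilibrium: P* = 46.5, Q* = 368.
New equilibrium: 784.75 - 7.5P = 251.75 + 2.5P, so 533 = 10P and P' = 53.3; Q' = 784.75 − 7.5(53.3) = 385.

P' = 53.3, Q' = 385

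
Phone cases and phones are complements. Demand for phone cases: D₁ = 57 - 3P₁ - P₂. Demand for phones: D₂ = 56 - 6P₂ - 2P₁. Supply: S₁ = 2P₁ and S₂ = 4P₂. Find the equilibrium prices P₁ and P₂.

P₁ = 257/24, P₂ = 83/24

Market 1: 57 - 3P₁ - P₂ = 2P₁ → 5P₁ + P₂ = 57.
Market 2: 10P₂ + 2P₁ = 56.
Eliminating P₂: 10×(1) − 1×(2) gives 48P₁ = 514, so P₁ = 257/24.
Back-substitute into (2): P₂ = (56 − 2×257/24) / 10 = 83/24.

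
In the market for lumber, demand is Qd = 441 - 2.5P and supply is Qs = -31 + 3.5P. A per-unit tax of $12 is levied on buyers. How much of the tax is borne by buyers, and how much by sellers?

Pre-tax equilibrium: P* = 236/3, Q* = 733/3.
Tax on buyers shifts demand to Qd = 441 − 2.5(P + 12) = 411 - 2.5P.
411 - 2.5P = -31 + 3.5P gives seller price Ps = 221/3; buyers pay Pb = 221/3 + 12 = 257/3.
New quantity: Q = 441 − 2.5(257/3) = 1361/6.
Buyer burden = 257/3 − 236/3 = 7; seller burden = 236/3 − 221/3 = 5.

Buyers bear $7, sellers bear $5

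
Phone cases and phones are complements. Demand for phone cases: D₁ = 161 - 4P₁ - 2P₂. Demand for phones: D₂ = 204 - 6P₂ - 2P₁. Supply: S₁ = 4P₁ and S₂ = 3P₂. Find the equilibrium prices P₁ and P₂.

Market 1: 161 - 4P₁ - 2P₂ = 4P₁ → 8P₁ + 2P₂ = 161.
Market 2: 9P₂ + 2P₁ = 204.
Eliminating P₂: 9×(1) − 2×(2) gives 68P₁ = 1041, so P₁ = 1041/68.
Back-substitute into (2): P₂ = (204 − 2×1041/68) / 9 = 655/34.

P₁ = 1041/68, P₂ = 655/34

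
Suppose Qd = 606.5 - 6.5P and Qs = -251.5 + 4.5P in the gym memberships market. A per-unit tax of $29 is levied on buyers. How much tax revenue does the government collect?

Tax revenue = 28565/44

Pre-tax equilibrium: P* = 78, Q* = 99.5.
Tax on buyers shifts demand to Qd = 606.5 − 6.5(P + 29) = 418 - 6.5P.
418 - 6.5P = -251.5 + 4.5P gives seller price Ps = 1339/22; buyers pay Pb = 1339/22 + 29 = 1977/22.
New quantity: Q = 606.5 − 6.5(1977/22) = 985/44.
Revenue = 29 × 985/44 = 28565/44.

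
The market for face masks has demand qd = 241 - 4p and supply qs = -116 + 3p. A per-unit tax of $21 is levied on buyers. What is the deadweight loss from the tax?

Deadweight loss = 378

Pre-tax equilibrium: p* = 51, q* = 37.
Tax on buyers shifts demand to qd = 241 − 4(p + 21) = 157 - 4p.
157 - 4p = -116 + 3p gives seller price ps = 39; buyers pay pb = 39 + 21 = 60.
New quantity: q = 241 − 4(60) = 1.
DWL = ½ × 21 × (37 − 1) = 378.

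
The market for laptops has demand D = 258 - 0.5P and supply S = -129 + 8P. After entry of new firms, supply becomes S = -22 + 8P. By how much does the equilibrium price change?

Original equilibrium: P* = 774/17, Q* = 3999/17.
New equilibrium: 258 - 0.5P = -22 + 8P, so 280 = 8.5P and P' = 560/17; Q' = 258 − 0.5(560/17) = 4106/17.
Change in price: 560/17 − 774/17 = -214/17.

ΔP = -214/17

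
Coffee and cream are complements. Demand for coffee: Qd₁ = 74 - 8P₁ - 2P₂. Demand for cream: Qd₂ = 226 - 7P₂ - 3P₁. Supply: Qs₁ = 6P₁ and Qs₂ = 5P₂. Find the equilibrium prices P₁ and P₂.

Market 1: 74 - 8P₁ - 2P₂ = 6P₁ → 14P₁ + 2P₂ = 74.
Market 2: 12P₂ + 3P₁ = 226.
Eliminating P₂: 12×(1) − 2×(2) gives 162P₁ = 436, so P₁ = 218/81.
Back-substitute into (2): P₂ = (226 − 3×218/81) / 12 = 1471/81.

P₁ = 218/81, P₂ = 1471/81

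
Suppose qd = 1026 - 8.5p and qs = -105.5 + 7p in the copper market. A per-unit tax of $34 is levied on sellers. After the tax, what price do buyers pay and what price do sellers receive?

Pre-tax equilibrium: p* = 73, q* = 405.5.
Tax on sellers shifts supply to qs = -105.5 + 7(p − 34) = -343.5 + 7p.
1026 - 8.5p = -343.5 + 7p gives buyer price pb = 2739/31; sellers receive ps = 2739/31 − 34 = 1685/31.
New quantity: q = 1026 − 8.5(2739/31) = 17049/62.

Buyers pay 2739/31, sellers receive 1685/31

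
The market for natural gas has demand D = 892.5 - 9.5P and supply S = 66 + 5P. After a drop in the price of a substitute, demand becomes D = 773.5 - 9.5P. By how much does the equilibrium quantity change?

ΔQ = -1190/29

Original equilibrium: P* = 57, Q* = 351.
New equilibrium: 773.5 - 9.5P = 66 + 5P, so 707.5 = 14.5P and P' = 1415/29; Q' = 773.5 − 9.5(1415/29) = 8989/29.
Change in quantity: 8989/29 − 351 = -1190/29.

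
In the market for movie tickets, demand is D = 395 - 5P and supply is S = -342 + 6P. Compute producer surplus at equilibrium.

Producer surplus = 300

Equilibrium: 395 - 5P = -342 + 6P gives P* = 67, Q* = 60.
Supply starts at P = 57 (where S = 0).
PS = ½(67 − 57)(60) = 300.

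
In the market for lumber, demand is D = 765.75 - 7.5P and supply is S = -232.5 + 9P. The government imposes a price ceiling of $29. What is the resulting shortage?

Equilibrium price would be P* = 60.5, so the ceiling at 29 binds.
At P = 29: D = 765.75 − 7.5(29) = 548.25, S = -232.5 + 9(29) = 28.5.
Shortage = 548.25 − 28.5 = 519.75.

Shortage = 519.75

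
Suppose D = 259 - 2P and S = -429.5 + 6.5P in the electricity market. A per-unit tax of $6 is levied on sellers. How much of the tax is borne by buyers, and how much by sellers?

Buyers bear 78/17, sellers bear 24/17

Pre-tax equilibrium: P* = 81, Q* = 97.
Tax on sellers shifts supply to S = -429.5 + 6.5(P − 6) = -468.5 + 6.5P.
259 - 2P = -468.5 + 6.5P gives buyer price Pb = 1455/17; sellers receive Ps = 1455/17 − 6 = 1353/17.
New quantity: Q = 259 − 2(1455/17) = 1493/17.
Buyer burden = 1455/17 − 81 = 78/17; seller burden = 81 − 1353/17 = 24/17.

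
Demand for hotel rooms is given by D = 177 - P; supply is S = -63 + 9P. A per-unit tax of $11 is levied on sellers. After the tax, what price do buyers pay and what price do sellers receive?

Buyers pay $33.9, sellers receive $22.9

Pre-tax equilibrium: P* = 24, Q* = 153.
Tax on sellers shifts supply to S = -63 + 9(P − 11) = -162 + 9P.
177 - P = -162 + 9P gives buyer price Pb = 33.9; sellers receive Ps = 33.9 − 11 = 22.9.
New quantity: Q = 177 − 1(33.9) = 143.1.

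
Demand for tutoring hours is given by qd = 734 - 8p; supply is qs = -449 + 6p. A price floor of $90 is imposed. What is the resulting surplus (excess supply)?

Surplus = 77

Equilibrium price would be p* = 84.5, so the floor at 90 binds.
At p = 90: qd = 14, qs = 91.
Surplus = 91 − 14 = 77.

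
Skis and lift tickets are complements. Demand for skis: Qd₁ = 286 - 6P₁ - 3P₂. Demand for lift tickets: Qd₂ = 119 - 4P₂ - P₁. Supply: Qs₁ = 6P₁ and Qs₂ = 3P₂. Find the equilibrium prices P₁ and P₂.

Market 1: 286 - 6P₁ - 3P₂ = 6P₁ → 12P₁ + 3P₂ = 286.
Market 2: 7P₂ + P₁ = 119.
Eliminating P₂: 7×(1) − 3×(2) gives 81P₁ = 1645, so P₁ = 1645/81.
Back-substitute into (2): P₂ = (119 − 1×1645/81) / 7 = 1142/81.

P₁ = 1645/81, P₂ = 1142/81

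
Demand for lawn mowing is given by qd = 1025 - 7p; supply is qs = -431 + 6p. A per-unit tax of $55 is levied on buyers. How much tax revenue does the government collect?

Pre-tax equilibrium: p* = 112, q* = 241.
Tax on buyers shifts demand to qd = 1025 − 7(p + 55) = 640 - 7p.
640 - 7p = -431 + 6p gives seller price ps = 1071/13; buyers pay pb = 1071/13 + 55 = 1786/13.
New quantity: q = 1025 − 7(1786/13) = 823/13.
Revenue = 55 × 823/13 = 45265/13.

Tax revenue = 45265/13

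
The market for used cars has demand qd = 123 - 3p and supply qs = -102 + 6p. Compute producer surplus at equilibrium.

Producer surplus = 192

Equilibrium: 123 - 3p = -102 + 6p gives p* = 25, q* = 48.
Supply starts at p = 17 (where qs = 0).
PS = ½(25 − 17)(48) = 192.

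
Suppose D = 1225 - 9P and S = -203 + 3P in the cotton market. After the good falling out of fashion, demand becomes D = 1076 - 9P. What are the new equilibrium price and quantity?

P' = 1279/12, Q' = 116.75

Original equilibrium: P* = 119, Q* = 154.
New equilibrium: 1076 - 9P = -203 + 3P, so 1279 = 12P and P' = 1279/12; Q' = 1076 − 9(1279/12) = 116.75.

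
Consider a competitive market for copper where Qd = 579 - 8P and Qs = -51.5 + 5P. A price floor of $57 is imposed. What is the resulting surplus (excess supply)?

Equilibrium price would be P* = 48.5, so the floor at 57 binds.
At P = 57: Qd = 123, Qs = 233.5.
Surplus = 233.5 − 123 = 110.5.

Surplus = 110.5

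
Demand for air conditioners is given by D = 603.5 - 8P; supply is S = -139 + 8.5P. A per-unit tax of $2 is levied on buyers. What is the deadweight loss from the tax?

Pre-tax equilibrium: P* = 45, Q* = 243.5.
Tax on buyers shifts demand to D = 603.5 − 8(P + 2) = 587.5 - 8P.
587.5 - 8P = -139 + 8.5P gives seller price Ps = 1453/33; buyers pay Pb = 1453/33 + 2 = 1519/33.
New quantity: Q = 603.5 − 8(1519/33) = 15527/66.
DWL = ½ × 2 × (243.5 − 15527/66) = 272/33.

Deadweight loss = 272/33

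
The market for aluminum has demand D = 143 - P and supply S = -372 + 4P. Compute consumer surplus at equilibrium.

Consumer surplus = 800

Equilibrium: 143 - P = -372 + 4P gives P* = 103, Q* = 40.
Demand choke price (D = 0): P = 143.
CS = ½(143 − 103)(40) = 800.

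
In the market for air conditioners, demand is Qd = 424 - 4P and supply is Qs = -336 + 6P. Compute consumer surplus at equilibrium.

Equilibrium: 424 - 4P = -336 + 6P gives P* = 76, Q* = 120.
Demand choke price (Qd = 0): P = 106.
CS = ½(106 − 76)(120) = 1800.

Consumer surplus = 1800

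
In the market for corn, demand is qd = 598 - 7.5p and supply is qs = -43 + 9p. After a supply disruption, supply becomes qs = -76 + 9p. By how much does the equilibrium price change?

Original equilibrium: p* = 1282/33, q* = 3373/11.
New equilibrium: 598 - 7.5p = -76 + 9p, so 674 = 16.5p and p' = 1348/33; q' = 598 − 7.5(1348/33) = 3208/11.
Change in price: 1348/33 − 1282/33 = 2.

Δp = 2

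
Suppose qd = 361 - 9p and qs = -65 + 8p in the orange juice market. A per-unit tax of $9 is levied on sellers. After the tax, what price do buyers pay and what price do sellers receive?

Pre-tax equilibrium: p* = 426/17, q* = 2303/17.
Tax on sellers shifts supply to qs = -65 + 8(p − 9) = -137 + 8p.
361 - 9p = -137 + 8p gives buyer price pb = 498/17; sellers receive ps = 498/17 − 9 = 345/17.
New quantity: q = 361 − 9(498/17) = 1655/17.

Buyers pay 498/17, sellers receive 345/17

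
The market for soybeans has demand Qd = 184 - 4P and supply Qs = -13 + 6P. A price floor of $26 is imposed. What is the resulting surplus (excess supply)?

Equilibrium price would be P* = 19.7, so the floor at 26 binds.
At P = 26: Qd = 80, Qs = 143.
Surplus = 143 − 80 = 63.

Surplus = 63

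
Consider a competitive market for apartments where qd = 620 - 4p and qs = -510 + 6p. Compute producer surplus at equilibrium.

Producer surplus = 2352

Equilibrium: 620 - 4p = -510 + 6p gives p* = 113, q* = 168.
Supply starts at p = 85 (where qs = 0).
PS = ½(113 − 85)(168) = 2352.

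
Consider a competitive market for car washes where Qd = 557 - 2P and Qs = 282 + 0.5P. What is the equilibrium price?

P* = 110

Set Qd = Qs: 557 - 2P = 282 + 0.5P.
275 = 2.5P, so P* = 110.
Q* = 557 − 2(110) = 337.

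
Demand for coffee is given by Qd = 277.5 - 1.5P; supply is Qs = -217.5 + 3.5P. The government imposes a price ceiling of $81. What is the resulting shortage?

Equilibrium price would be P* = 99, so the ceiling at 81 binds.
At P = 81: Qd = 277.5 − 1.5(81) = 156, Qs = -217.5 + 3.5(81) = 66.
Shortage = 156 − 66 = 90.

Shortage = 90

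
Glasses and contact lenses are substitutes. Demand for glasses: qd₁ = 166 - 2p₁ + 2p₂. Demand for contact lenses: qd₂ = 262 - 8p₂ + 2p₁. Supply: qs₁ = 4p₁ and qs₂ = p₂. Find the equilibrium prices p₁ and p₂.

p₁ = 40.36, p₂ = 38.08

Market 1: 166 - 2p₁ + 2p₂ = 4p₁ → 6p₁ - 2p₂ = 166.
Market 2: 9p₂ - 2p₁ = 262.
Eliminating p₂: 9×(1) + 2×(2) gives 50p₁ = 2018, so p₁ = 40.36.
Back-substitute into (2): p₂ = (262 + 2×40.36) / 9 = 38.08.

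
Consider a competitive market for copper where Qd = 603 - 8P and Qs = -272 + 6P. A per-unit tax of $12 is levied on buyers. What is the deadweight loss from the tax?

Pre-tax equilibrium: P* = 62.5, Q* = 103.
Tax on buyers shifts demand to Qd = 603 − 8(P + 12) = 507 - 8P.
507 - 8P = -272 + 6P gives seller price Ps = 779/14; buyers pay Pb = 779/14 + 12 = 947/14.
New quantity: Q = 603 − 8(947/14) = 433/7.
DWL = ½ × 12 × (103 − 433/7) = 1728/7.

Deadweight loss = 1728/7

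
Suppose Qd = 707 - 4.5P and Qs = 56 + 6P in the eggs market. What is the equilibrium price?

P* = 62

Set Qd = Qs: 707 - 4.5P = 56 + 6P.
651 = 10.5P, so P* = 62.
Q* = 707 − 4.5(62) = 428.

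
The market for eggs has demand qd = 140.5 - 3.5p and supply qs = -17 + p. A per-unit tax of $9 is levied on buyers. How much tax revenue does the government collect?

Pre-tax equilibrium: p* = 35, q* = 18.
Tax on buyers shifts demand to qd = 140.5 − 3.5(p + 9) = 109 - 3.5p.
109 - 3.5p = -17 + p gives seller price ps = 28; buyers pay pb = 28 + 9 = 37.
New quantity: q = 140.5 − 3.5(37) = 11.
Revenue = 9 × 11 = 99.

Tax revenue = 99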